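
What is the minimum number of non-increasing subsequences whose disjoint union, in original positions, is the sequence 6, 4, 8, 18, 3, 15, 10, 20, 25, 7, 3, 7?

Place each on the leftmost legal pile:
6 → new pile 1 (tops now [6])
4 → pile 1 (tops now [4])
8 → new pile 2 (tops now [4, 8])
18 → new pile 3 (tops now [4, 8, 18])
3 → pile 1 (tops now [3, 8, 18])
15 → pile 3 (tops now [3, 8, 15])
10 → pile 3 (tops now [3, 8, 10])
20 → new pile 4 (tops now [3, 8, 10, 20])
25 → new pile 5 (tops now [3, 8, 10, 20, 25])
7 → pile 2 (tops now [3, 7, 10, 20, 25])
3 → pile 1 (tops now [3, 7, 10, 20, 25])
7 → pile 2 (tops now [3, 7, 10, 20, 25])
Five piles.

5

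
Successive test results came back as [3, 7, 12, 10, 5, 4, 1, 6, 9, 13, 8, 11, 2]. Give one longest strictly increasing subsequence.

Patience tails give the LIS length; then backtrack through the dp parents:
3 → extends → [3]
7 → extends → [3, 7]
12 → extends → [3, 7, 12]
10 → replaces 12 → [3, 7, 10]
5 → replaces 7 → [3, 5, 10]
4 → replaces 5 → [3, 4, 10]
1 → replaces 3 → [1, 4, 10]
6 → replaces 10 → [1, 4, 6]
9 → extends → [1, 4, 6, 9]
13 → extends → [1, 4, 6, 9, 13]
8 → replaces 9 → [1, 4, 6, 8, 13]
11 → replaces 13 → [1, 4, 6, 8, 11]
2 → replaces 4 → [1, 2, 6, 8, 11]
Length 5; one witness is 3, 5, 6, 9, 13.

3, 5, 6, 9, 13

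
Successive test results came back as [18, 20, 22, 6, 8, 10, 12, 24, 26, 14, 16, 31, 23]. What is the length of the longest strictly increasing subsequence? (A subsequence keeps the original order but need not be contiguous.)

7

Let dp[i] be the length of the longest such subsequence ending at index i:
i:      1  2  3  4  5  6  7  8  9 10 11 12 13
a[i]:  18 20 22  6  8 10 12 24 26 14 16 31 23
dp:     1  2  3  1  2  3  4  5  6  5  6  7  7
Maximum dp value is 7.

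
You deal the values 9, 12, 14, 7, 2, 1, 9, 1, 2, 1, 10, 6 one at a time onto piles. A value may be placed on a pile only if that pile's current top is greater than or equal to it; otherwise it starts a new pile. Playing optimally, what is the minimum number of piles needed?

Place each on the leftmost legal pile:
9 → new pile 1 (tops now [9])
12 → new pile 2 (tops now [9, 12])
14 → new pile 3 (tops now [9, 12, 14])
7 → pile 1 (tops now [7, 12, 14])
2 → pile 1 (tops now [2, 12, 14])
1 → pile 1 (tops now [1, 12, 14])
9 → pile 2 (tops now [1, 9, 14])
1 → pile 1 (tops now [1, 9, 14])
2 → pile 2 (tops now [1, 2, 14])
1 → pile 1 (tops now [1, 2, 14])
10 → pile 3 (tops now [1, 2, 10])
6 → pile 3 (tops now [1, 2, 6])
Three piles.

3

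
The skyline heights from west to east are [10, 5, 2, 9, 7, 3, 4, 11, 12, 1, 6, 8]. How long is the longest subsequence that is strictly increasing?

5

Track the smallest tail for each achievable length (strict):
10 → extends → [10]
5 → replaces 10 → [5]
2 → replaces 5 → [2]
9 → extends → [2, 9]
7 → replaces 9 → [2, 7]
3 → replaces 7 → [2, 3]
4 → extends → [2, 3, 4]
11 → extends → [2, 3, 4, 11]
12 → extends → [2, 3, 4, 11, 12]
1 → replaces 2 → [1, 3, 4, 11, 12]
6 → replaces 11 → [1, 3, 4, 6, 12]
8 → replaces 12 → [1, 3, 4, 6, 8]
Five tails, so the longest strictly increasing subsequence has length 5 (e.g. 2, 3, 4, 11, 12).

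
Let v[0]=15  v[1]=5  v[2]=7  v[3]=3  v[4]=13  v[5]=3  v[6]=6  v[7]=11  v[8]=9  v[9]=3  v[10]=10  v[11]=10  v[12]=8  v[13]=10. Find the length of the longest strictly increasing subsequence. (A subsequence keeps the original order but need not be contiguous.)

Track the smallest tail for each achievable length (strict):
15 → extends → [15]
5 → replaces 15 → [5]
7 → extends → [5, 7]
3 → replaces 5 → [3, 7]
13 → extends → [3, 7, 13]
3 → already a tail → [3, 7, 13]
6 → replaces 7 → [3, 6, 13]
11 → replaces 13 → [3, 6, 11]
9 → replaces 11 → [3, 6, 9]
3 → already a tail → [3, 6, 9]
10 → extends → [3, 6, 9, 10]
10 → already a tail → [3, 6, 9, 10]
8 → replaces 9 → [3, 6, 8, 10]
10 → already a tail → [3, 6, 8, 10]
Four tails, so the longest strictly increasing subsequence has length 4 (e.g. 5, 7, 9, 10).

4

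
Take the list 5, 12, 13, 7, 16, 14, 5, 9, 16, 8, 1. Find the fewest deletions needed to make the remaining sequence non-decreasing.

Fewest deletions = n − (longest non-decreasing subsequence).
i:      1  2  3  4  5  6  7  8  9 10 11
a[i]:   5 12 13  7 16 14  5  9 16  8  1
dp:     1  2  3  2  4  4  2  3  5  3  1
max dp = 5, so deletions = 11 − 5 = 6.

6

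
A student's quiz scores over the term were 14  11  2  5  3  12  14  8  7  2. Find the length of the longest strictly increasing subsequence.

Track the smallest tail for each achievable length (strict):
14 → extends → [14]
11 → replaces 14 → [11]
2 → replaces 11 → [2]
5 → extends → [2, 5]
3 → replaces 5 → [2, 3]
12 → extends → [2, 3, 12]
14 → extends → [2, 3, 12, 14]
8 → replaces 12 → [2, 3, 8, 14]
7 → replaces 8 → [2, 3, 7, 14]
2 → already a tail → [2, 3, 7, 14]
Four tails, so the longest strictly increasing subsequence has length 4 (e.g. 2, 5, 12, 14).

4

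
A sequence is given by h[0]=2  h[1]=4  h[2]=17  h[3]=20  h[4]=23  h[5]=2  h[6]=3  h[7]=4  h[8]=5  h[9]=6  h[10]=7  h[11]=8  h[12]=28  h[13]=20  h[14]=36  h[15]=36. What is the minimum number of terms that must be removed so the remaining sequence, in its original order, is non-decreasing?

Fewest deletions = n − (longest non-decreasing subsequence).
i:      0  1  2  3  4  5  6  7  8  9 10 11 12 13 14 15
h[i]:   2  4 17 20 23  2  3  4  5  6  7  8 28 20 36 36
dp:     1  2  3  4  5  2  3  4  5  6  7  8  9  9 10 11
max dp = 11, so deletions = 16 − 11 = 5.

5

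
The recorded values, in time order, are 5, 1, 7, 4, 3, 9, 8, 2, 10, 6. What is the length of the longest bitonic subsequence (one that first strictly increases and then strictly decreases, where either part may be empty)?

5

inc[i] = longest strictly increasing subsequence ending at i; dec[i] = longest strictly decreasing subsequence starting at i:
i:      1  2  3  4  5  6  7  8  9 10
a[i]:   5  1  7  4  3  9  8  2 10  6
inc:    1  1  2  2  2  3  3  2  4  3
dec:    4  1  4  3  2  3  2  1  2  1
Best peak at i=3 (value 7): inc=2, dec=4, length 2+4−1 = 5.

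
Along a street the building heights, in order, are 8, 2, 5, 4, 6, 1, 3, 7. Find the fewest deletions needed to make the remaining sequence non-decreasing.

Fewest deletions = n − (longest non-decreasing subsequence).
Patience tails:
8 → extends → [8]
2 → replaces 8 → [2]
5 → extends → [2, 5]
4 → replaces 5 → [2, 4]
6 → extends → [2, 4, 6]
1 → replaces 2 → [1, 4, 6]
3 → replaces 4 → [1, 3, 6]
7 → extends → [1, 3, 6, 7]
Longest non-decreasing subsequence has length 4, so deletions = 8 − 4 = 4.

4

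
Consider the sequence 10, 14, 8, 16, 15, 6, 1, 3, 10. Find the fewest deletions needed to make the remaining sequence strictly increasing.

Fewest deletions = n − (longest strictly increasing subsequence).
Patience tails:
10 → extends → [10]
14 → extends → [10, 14]
8 → replaces 10 → [8, 14]
16 → extends → [8, 14, 16]
15 → replaces 16 → [8, 14, 15]
6 → replaces 8 → [6, 14, 15]
1 → replaces 6 → [1, 14, 15]
3 → replaces 14 → [1, 3, 15]
10 → replaces 15 → [1, 3, 10]
Longest strictly increasing subsequence has length 3, so deletions = 9 − 3 = 6.

6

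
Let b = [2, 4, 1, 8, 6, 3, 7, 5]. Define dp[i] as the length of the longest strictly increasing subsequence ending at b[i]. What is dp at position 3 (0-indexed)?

3

dp[i] = 1 + max{dp[j] : j<i, b[j]<b[i]} (or 1 if no such j):
i:     0 1 2 3 4 5 6 7
b[i]:  2 4 1 8 6 3 7 5
dp:    1 2 1 3 3 2 4 3
At index 3 the value is 3.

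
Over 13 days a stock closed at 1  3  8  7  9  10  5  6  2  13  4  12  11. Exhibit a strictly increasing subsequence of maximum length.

Patience tails give the LIS length; then backtrack through the dp parents:
1 → extends → [1]
3 → extends → [1, 3]
8 → extends → [1, 3, 8]
7 → replaces 8 → [1, 3, 7]
9 → extends → [1, 3, 7, 9]
10 → extends → [1, 3, 7, 9, 10]
5 → replaces 7 → [1, 3, 5, 9, 10]
6 → replaces 9 → [1, 3, 5, 6, 10]
2 → replaces 3 → [1, 2, 5, 6, 10]
13 → extends → [1, 2, 5, 6, 10, 13]
4 → replaces 5 → [1, 2, 4, 6, 10, 13]
12 → replaces 13 → [1, 2, 4, 6, 10, 12]
11 → replaces 12 → [1, 2, 4, 6, 10, 11]
Length 6; one witness is 1, 3, 8, 9, 10, 13.

1, 3, 8, 9, 10, 13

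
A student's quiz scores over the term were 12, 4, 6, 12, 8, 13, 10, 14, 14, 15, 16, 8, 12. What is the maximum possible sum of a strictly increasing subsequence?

80

Let S[i] be the best sum of a strictly increasing subsequence ending at i:
i:      1  2  3  4  5  6  7  8  9 10 11 12 13
a[i]:  12  4  6 12  8 13 10 14 14 15 16  8 12
S:     12  4 10 22 18 35 28 49 49 64 80 18 40
Maximum is 80 (e.g. 4 + 6 + 12 + 13 + 14 + 15 + 16).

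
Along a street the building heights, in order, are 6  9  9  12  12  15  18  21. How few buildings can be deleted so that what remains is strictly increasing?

2

Fewest deletions = n − (longest strictly increasing subsequence).
i:      1  2  3  4  5  6  7  8
a[i]:   6  9  9 12 12 15 18 21
dp:     1  2  2  3  3  4  5  6
max dp = 6, so deletions = 8 − 6 = 2.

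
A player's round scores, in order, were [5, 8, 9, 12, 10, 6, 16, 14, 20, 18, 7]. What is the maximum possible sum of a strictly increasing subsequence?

Let S[i] be the best sum of a strictly increasing subsequence ending at i:
i:      1  2  3  4  5  6  7  8  9 10 11
a[i]:   5  8  9 12 10  6 16 14 20 18  7
S:      5 13 22 34 32 11 50 48 70 68 18
Maximum is 70 (e.g. 5 + 8 + 9 + 12 + 16 + 20).

70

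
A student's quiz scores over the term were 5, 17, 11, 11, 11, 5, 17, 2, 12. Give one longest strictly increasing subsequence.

Patience tails give the LIS length; then backtrack through the dp parents:
5 → extends → [5]
17 → extends → [5, 17]
11 → replaces 17 → [5, 11]
11 → already a tail → [5, 11]
11 → already a tail → [5, 11]
5 → already a tail → [5, 11]
17 → extends → [5, 11, 17]
2 → replaces 5 → [2, 11, 17]
12 → replaces 17 → [2, 11, 12]
Length 3; one witness is 5, 11, 17.

5, 11, 17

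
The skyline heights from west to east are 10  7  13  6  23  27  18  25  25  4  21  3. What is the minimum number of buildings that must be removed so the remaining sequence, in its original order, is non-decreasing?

7

Fewest deletions = n − (longest non-decreasing subsequence).
Patience tails:
10 → extends → [10]
7 → replaces 10 → [7]
13 → extends → [7, 13]
6 → replaces 7 → [6, 13]
23 → extends → [6, 13, 23]
27 → extends → [6, 13, 23, 27]
18 → replaces 23 → [6, 13, 18, 27]
25 → replaces 27 → [6, 13, 18, 25]
25 → extends → [6, 13, 18, 25, 25]
4 → replaces 6 → [4, 13, 18, 25, 25]
21 → replaces 25 → [4, 13, 18, 21, 25]
3 → replaces 4 → [3, 13, 18, 21, 25]
Longest non-decreasing subsequence has length 5, so deletions = 12 − 5 = 7.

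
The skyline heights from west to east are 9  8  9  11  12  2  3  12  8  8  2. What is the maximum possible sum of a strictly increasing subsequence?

40

Let S[i] be the best sum of a strictly increasing subsequence ending at i:
i:      1  2  3  4  5  6  7  8  9 10 11
a[i]:   9  8  9 11 12  2  3 12  8  8  2
S:      9  8 17 28 40  2  5 40 13 13  2
Maximum is 40 (e.g. 8 + 9 + 11 + 12).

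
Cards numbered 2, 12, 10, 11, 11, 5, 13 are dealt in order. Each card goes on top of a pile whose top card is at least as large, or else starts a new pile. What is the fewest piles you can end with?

4

Place each on the leftmost legal pile:
2 → new pile 1 (tops now [2])
12 → new pile 2 (tops now [2, 12])
10 → pile 2 (tops now [2, 10])
11 → new pile 3 (tops now [2, 10, 11])
11 → pile 3 (tops now [2, 10, 11])
5 → pile 2 (tops now [2, 5, 11])
13 → new pile 4 (tops now [2, 5, 11, 13])
Four piles.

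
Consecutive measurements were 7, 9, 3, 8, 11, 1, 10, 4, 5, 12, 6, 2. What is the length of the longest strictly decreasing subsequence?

4

Negate each value so 'decreasing' becomes 'increasing', then run patience tails on the negated sequence:
-7 → extends → [-7]
-9 → replaces -7 → [-9]
-3 → extends → [-9, -3]
-8 → replaces -3 → [-9, -8]
-11 → replaces -9 → [-11, -8]
-1 → extends → [-11, -8, -1]
-10 → replaces -8 → [-11, -10, -1]
-4 → replaces -1 → [-11, -10, -4]
-5 → replaces -4 → [-11, -10, -5]
-12 → replaces -11 → [-12, -10, -5]
-6 → replaces -5 → [-12, -10, -6]
-2 → extends → [-12, -10, -6, -2]
Four tails, so the longest strictly decreasing subsequence of the original has length 4.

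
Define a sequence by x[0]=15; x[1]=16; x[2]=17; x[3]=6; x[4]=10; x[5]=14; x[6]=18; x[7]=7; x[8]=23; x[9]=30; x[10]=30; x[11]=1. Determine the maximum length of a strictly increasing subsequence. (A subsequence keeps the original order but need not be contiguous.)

6

Let dp[i] be the length of the longest such subsequence ending at index i:
i:      0  1  2  3  4  5  6  7  8  9 10 11
x[i]:  15 16 17  6 10 14 18  7 23 30 30  1
dp:     1  2  3  1  2  3  4  2  5  6  6  1
Maximum dp value is 6.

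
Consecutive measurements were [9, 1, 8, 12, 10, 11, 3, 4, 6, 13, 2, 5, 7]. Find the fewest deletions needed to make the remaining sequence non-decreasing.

Fewest deletions = n − (longest non-decreasing subsequence).
Patience tails:
9 → extends → [9]
1 → replaces 9 → [1]
8 → extends → [1, 8]
12 → extends → [1, 8, 12]
10 → replaces 12 → [1, 8, 10]
11 → extends → [1, 8, 10, 11]
3 → replaces 8 → [1, 3, 10, 11]
4 → replaces 10 → [1, 3, 4, 11]
6 → replaces 11 → [1, 3, 4, 6]
13 → extends → [1, 3, 4, 6, 13]
2 → replaces 3 → [1, 2, 4, 6, 13]
5 → replaces 6 → [1, 2, 4, 5, 13]
7 → replaces 13 → [1, 2, 4, 5, 7]
Longest non-decreasing subsequence has length 5, so deletions = 13 − 5 = 8.

8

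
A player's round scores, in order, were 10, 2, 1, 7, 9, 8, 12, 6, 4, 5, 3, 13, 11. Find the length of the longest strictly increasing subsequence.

Track the smallest tail for each achievable length (strict):
10 → extends → [10]
2 → replaces 10 → [2]
1 → replaces 2 → [1]
7 → extends → [1, 7]
9 → extends → [1, 7, 9]
8 → replaces 9 → [1, 7, 8]
12 → extends → [1, 7, 8, 12]
6 → replaces 7 → [1, 6, 8, 12]
4 → replaces 6 → [1, 4, 8, 12]
5 → replaces 8 → [1, 4, 5, 12]
3 → replaces 4 → [1, 3, 5, 12]
13 → extends → [1, 3, 5, 12, 13]
11 → replaces 12 → [1, 3, 5, 11, 13]
Five tails, so the longest strictly increasing subsequence has length 5 (e.g. 2, 7, 9, 12, 13).

5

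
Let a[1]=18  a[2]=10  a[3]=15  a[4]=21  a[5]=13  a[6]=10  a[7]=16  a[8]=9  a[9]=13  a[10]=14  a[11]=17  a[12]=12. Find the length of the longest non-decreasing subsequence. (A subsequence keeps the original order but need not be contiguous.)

Track the smallest tail for each achievable length (allowing ties):
18 → extends → [18]
10 → replaces 18 → [10]
15 → extends → [10, 15]
21 → extends → [10, 15, 21]
13 → replaces 15 → [10, 13, 21]
10 → replaces 13 → [10, 10, 21]
16 → replaces 21 → [10, 10, 16]
9 → replaces 10 → [9, 10, 16]
13 → replaces 16 → [9, 10, 13]
14 → extends → [9, 10, 13, 14]
17 → extends → [9, 10, 13, 14, 17]
12 → replaces 13 → [9, 10, 12, 14, 17]
Five tails, so the longest non-decreasing subsequence has length 5 (e.g. 10, 13, 13, 14, 17).

5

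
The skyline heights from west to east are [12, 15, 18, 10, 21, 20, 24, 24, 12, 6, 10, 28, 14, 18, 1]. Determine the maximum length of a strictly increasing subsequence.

6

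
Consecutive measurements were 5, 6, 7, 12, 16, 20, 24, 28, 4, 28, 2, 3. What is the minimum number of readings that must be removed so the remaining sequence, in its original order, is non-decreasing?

3

Fewest deletions = n − (longest non-decreasing subsequence).
i:      1  2  3  4  5  6  7  8  9 10 11 12
a[i]:   5  6  7 12 16 20 24 28  4 28  2  3
dp:     1  2  3  4  5  6  7  8  1  9  1  2
max dp = 9, so deletions = 12 − 9 = 3.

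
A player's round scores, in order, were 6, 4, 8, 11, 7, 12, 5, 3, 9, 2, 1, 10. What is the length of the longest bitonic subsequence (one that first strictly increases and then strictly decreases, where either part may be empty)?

inc[i] = longest strictly increasing subsequence ending at i; dec[i] = longest strictly decreasing subsequence starting at i:
i:      1  2  3  4  5  6  7  8  9 10 11 12
a[i]:   6  4  8 11  7 12  5  3  9  2  1 10
inc:    1  1  2  3  2  4  2  1  3  1  1  4
dec:    5  4  6  6  5  5  4  3  3  2  1  1
Best peak at i=4 (value 11): inc=3, dec=6, length 3+6−1 = 8.

8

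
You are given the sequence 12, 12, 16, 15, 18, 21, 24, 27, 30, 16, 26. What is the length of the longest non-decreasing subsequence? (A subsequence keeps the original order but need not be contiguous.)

8

Let dp[i] be the length of the longest such subsequence ending at index i:
i:      1  2  3  4  5  6  7  8  9 10 11
a[i]:  12 12 16 15 18 21 24 27 30 16 26
dp:     1  2  3  3  4  5  6  7  8  4  7
Maximum dp value is 8.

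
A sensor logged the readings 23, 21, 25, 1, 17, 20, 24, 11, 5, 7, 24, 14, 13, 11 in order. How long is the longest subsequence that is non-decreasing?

Track the smallest tail for each achievable length (allowing ties):
23 → extends → [23]
21 → replaces 23 → [21]
25 → extends → [21, 25]
1 → replaces 21 → [1, 25]
17 → replaces 25 → [1, 17]
20 → extends → [1, 17, 20]
24 → extends → [1, 17, 20, 24]
11 → replaces 17 → [1, 11, 20, 24]
5 → replaces 11 → [1, 5, 20, 24]
7 → replaces 20 → [1, 5, 7, 24]
24 → extends → [1, 5, 7, 24, 24]
14 → replaces 24 → [1, 5, 7, 14, 24]
13 → replaces 14 → [1, 5, 7, 13, 24]
11 → replaces 13 → [1, 5, 7, 11, 24]
Five tails, so the longest non-decreasing subsequence has length 5 (e.g. 1, 17, 20, 24, 24).

5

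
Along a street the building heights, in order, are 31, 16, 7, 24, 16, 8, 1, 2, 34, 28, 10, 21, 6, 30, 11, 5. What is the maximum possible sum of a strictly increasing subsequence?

Let S[i] be the best sum of a strictly increasing subsequence ending at i:
i:      1  2  3  4  5  6  7  8  9 10 11 12 13 14 15 16
a[i]:  31 16  7 24 16  8  1  2 34 28 10 21  6 30 11  5
S:     31 16  7 40 23 15  1  3 74 68 25 46  9 98 36  8
Maximum is 98 (e.g. 16 + 24 + 28 + 30).

98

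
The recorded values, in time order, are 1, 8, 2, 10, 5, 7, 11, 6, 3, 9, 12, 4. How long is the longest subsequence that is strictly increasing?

6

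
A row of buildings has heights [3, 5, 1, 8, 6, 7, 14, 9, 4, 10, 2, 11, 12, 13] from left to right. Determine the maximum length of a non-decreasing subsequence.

Track the smallest tail for each achievable length (allowing ties):
3 → extends → [3]
5 → extends → [3, 5]
1 → replaces 3 → [1, 5]
8 → extends → [1, 5, 8]
6 → replaces 8 → [1, 5, 6]
7 → extends → [1, 5, 6, 7]
14 → extends → [1, 5, 6, 7, 14]
9 → replaces 14 → [1, 5, 6, 7, 9]
4 → replaces 5 → [1, 4, 6, 7, 9]
10 → extends → [1, 4, 6, 7, 9, 10]
2 → replaces 4 → [1, 2, 6, 7, 9, 10]
11 → extends → [1, 2, 6, 7, 9, 10, 11]
12 → extends → [1, 2, 6, 7, 9, 10, 11, 12]
13 → extends → [1, 2, 6, 7, 9, 10, 11, 12, 13]
Nine tails, so the longest non-decreasing subsequence has length 9 (e.g. 3, 5, 6, 7, 9, 10, 11, 12, 13).

9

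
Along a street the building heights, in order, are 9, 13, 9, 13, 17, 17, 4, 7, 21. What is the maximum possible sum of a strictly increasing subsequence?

Let S[i] be the best sum of a strictly increasing subsequence ending at i:
i:      1  2  3  4  5  6  7  8  9
a[i]:   9 13  9 13 17 17  4  7 21
S:      9 22  9 22 39 39  4 11 60
Maximum is 60 (e.g. 9 + 13 + 17 + 21).

60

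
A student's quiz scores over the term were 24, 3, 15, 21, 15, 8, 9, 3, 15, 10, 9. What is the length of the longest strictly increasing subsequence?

4

Track the smallest tail for each achievable length (strict):
24 → extends → [24]
3 → replaces 24 → [3]
15 → extends → [3, 15]
21 → extends → [3, 15, 21]
15 → already a tail → [3, 15, 21]
8 → replaces 15 → [3, 8, 21]
9 → replaces 21 → [3, 8, 9]
3 → already a tail → [3, 8, 9]
15 → extends → [3, 8, 9, 15]
10 → replaces 15 → [3, 8, 9, 10]
9 → already a tail → [3, 8, 9, 10]
Four tails, so the longest strictly increasing subsequence has length 4 (e.g. 3, 8, 9, 15).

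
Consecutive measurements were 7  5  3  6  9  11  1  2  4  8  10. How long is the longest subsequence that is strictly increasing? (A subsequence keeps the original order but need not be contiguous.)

5

Track the smallest tail for each achievable length (strict):
7 → extends → [7]
5 → replaces 7 → [5]
3 → replaces 5 → [3]
6 → extends → [3, 6]
9 → extends → [3, 6, 9]
11 → extends → [3, 6, 9, 11]
1 → replaces 3 → [1, 6, 9, 11]
2 → replaces 6 → [1, 2, 9, 11]
4 → replaces 9 → [1, 2, 4, 11]
8 → replaces 11 → [1, 2, 4, 8]
10 → extends → [1, 2, 4, 8, 10]
Five tails, so the longest strictly increasing subsequence has length 5 (e.g. 1, 2, 4, 8, 10).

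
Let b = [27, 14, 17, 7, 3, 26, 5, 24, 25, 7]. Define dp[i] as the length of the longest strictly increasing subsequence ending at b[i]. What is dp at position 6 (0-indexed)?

dp[i] = 1 + max{dp[j] : j<i, b[j]<b[i]} (or 1 if no such j):
i:      0  1  2  3  4  5  6  7  8  9
b[i]:  27 14 17  7  3 26  5 24 25  7
dp:     1  1  2  1  1  3  2  3  4  3
At index 6 the value is 2.

2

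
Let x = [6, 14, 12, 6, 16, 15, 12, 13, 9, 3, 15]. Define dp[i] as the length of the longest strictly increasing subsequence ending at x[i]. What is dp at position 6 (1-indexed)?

3

dp[i] = 1 + max{dp[j] : j<i, x[j]<x[i]} (or 1 if no such j):
i:      1  2  3  4  5  6  7  8  9 10 11
x[i]:   6 14 12  6 16 15 12 13  9  3 15
dp:     1  2  2  1  3  3  2  3  2  1  4
At index 6 the value is 3.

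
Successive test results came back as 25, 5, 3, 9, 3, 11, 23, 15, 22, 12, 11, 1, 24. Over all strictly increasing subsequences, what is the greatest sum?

Let S[i] be the best sum of a strictly increasing subsequence ending at i:
i:      1  2  3  4  5  6  7  8  9 10 11 12 13
a[i]:  25  5  3  9  3 11 23 15 22 12 11  1 24
S:     25  5  3 14  3 25 48 40 62 37 25  1 86
Maximum is 86 (e.g. 5 + 9 + 11 + 15 + 22 + 24).

86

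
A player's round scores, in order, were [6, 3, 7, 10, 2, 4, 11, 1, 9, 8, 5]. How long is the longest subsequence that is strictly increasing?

Track the smallest tail for each achievable length (strict):
6 → extends → [6]
3 → replaces 6 → [3]
7 → extends → [3, 7]
10 → extends → [3, 7, 10]
2 → replaces 3 → [2, 7, 10]
4 → replaces 7 → [2, 4, 10]
11 → extends → [2, 4, 10, 11]
1 → replaces 2 → [1, 4, 10, 11]
9 → replaces 10 → [1, 4, 9, 11]
8 → replaces 9 → [1, 4, 8, 11]
5 → replaces 8 → [1, 4, 5, 11]
Four tails, so the longest strictly increasing subsequence has length 4 (e.g. 6, 7, 10, 11).

4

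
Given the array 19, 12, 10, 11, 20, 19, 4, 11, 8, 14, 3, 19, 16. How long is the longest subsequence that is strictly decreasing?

5

Negate each value so 'decreasing' becomes 'increasing', then run patience tails on the negated sequence:
-19 → extends → [-19]
-12 → extends → [-19, -12]
-10 → extends → [-19, -12, -10]
-11 → replaces -10 → [-19, -12, -11]
-20 → replaces -19 → [-20, -12, -11]
-19 → replaces -12 → [-20, -19, -11]
-4 → extends → [-20, -19, -11, -4]
-11 → already a tail → [-20, -19, -11, -4]
-8 → replaces -4 → [-20, -19, -11, -8]
-14 → replaces -11 → [-20, -19, -14, -8]
-3 → extends → [-20, -19, -14, -8, -3]
-19 → already a tail → [-20, -19, -14, -8, -3]
-16 → replaces -14 → [-20, -19, -16, -8, -3]
Five tails, so the longest strictly decreasing subsequence of the original has length 5.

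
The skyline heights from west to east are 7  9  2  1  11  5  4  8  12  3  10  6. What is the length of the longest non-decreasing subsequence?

4

Let dp[i] be the length of the longest such subsequence ending at index i:
i:      1  2  3  4  5  6  7  8  9 10 11 12
a[i]:   7  9  2  1 11  5  4  8 12  3 10  6
dp:     1  2  1  1  3  2  2  3  4  2  4  3
Maximum dp value is 4.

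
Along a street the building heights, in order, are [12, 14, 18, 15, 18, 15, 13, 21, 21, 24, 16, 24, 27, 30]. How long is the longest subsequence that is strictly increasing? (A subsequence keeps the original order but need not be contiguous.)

Track the smallest tail for each achievable length (strict):
12 → extends → [12]
14 → extends → [12, 14]
18 → extends → [12, 14, 18]
15 → replaces 18 → [12, 14, 15]
18 → extends → [12, 14, 15, 18]
15 → already a tail → [12, 14, 15, 18]
13 → replaces 14 → [12, 13, 15, 18]
21 → extends → [12, 13, 15, 18, 21]
21 → already a tail → [12, 13, 15, 18, 21]
24 → extends → [12, 13, 15, 18, 21, 24]
16 → replaces 18 → [12, 13, 15, 16, 21, 24]
24 → already a tail → [12, 13, 15, 16, 21, 24]
27 → extends → [12, 13, 15, 16, 21, 24, 27]
30 → extends → [12, 13, 15, 16, 21, 24, 27, 30]
Eight tails, so the longest strictly increasing subsequence has length 8 (e.g. 12, 14, 15, 18, 21, 24, 27, 30).

8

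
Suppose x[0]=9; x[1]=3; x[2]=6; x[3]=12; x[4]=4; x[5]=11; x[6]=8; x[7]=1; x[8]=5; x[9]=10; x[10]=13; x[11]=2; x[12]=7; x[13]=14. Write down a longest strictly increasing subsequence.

3, 6, 8, 10, 13, 14

Patience tails give the LIS length; then backtrack through the dp parents:
9 → extends → [9]
3 → replaces 9 → [3]
6 → extends → [3, 6]
12 → extends → [3, 6, 12]
4 → replaces 6 → [3, 4, 12]
11 → replaces 12 → [3, 4, 11]
8 → replaces 11 → [3, 4, 8]
1 → replaces 3 → [1, 4, 8]
5 → replaces 8 → [1, 4, 5]
10 → extends → [1, 4, 5, 10]
13 → extends → [1, 4, 5, 10, 13]
2 → replaces 4 → [1, 2, 5, 10, 13]
7 → replaces 10 → [1, 2, 5, 7, 13]
14 → extends → [1, 2, 5, 7, 13, 14]
Length 6; one witness is 3, 6, 8, 10, 13, 14.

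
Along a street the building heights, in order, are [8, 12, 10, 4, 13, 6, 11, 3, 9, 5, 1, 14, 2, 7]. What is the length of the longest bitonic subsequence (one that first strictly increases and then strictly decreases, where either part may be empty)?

inc[i] = longest strictly increasing subsequence ending at i; dec[i] = longest strictly decreasing subsequence starting at i:
i:      1  2  3  4  5  6  7  8  9 10 11 12 13 14
a[i]:   8 12 10  4 13  6 11  3  9  5  1 14  2  7
inc:    1  2  2  1  3  2  3  1  3  2  1  4  2  3
dec:    4  5  4  3  5  3  4  2  3  2  1  2  1  1
Best peak at i=5 (value 13): inc=3, dec=5, length 3+5−1 = 7.

7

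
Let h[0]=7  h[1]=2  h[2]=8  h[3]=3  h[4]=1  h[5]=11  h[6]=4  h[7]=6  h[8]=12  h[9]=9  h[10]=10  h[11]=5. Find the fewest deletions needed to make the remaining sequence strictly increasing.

Fewest deletions = n − (longest strictly increasing subsequence).
Patience tails:
7 → extends → [7]
2 → replaces 7 → [2]
8 → extends → [2, 8]
3 → replaces 8 → [2, 3]
1 → replaces 2 → [1, 3]
11 → extends → [1, 3, 11]
4 → replaces 11 → [1, 3, 4]
6 → extends → [1, 3, 4, 6]
12 → extends → [1, 3, 4, 6, 12]
9 → replaces 12 → [1, 3, 4, 6, 9]
10 → extends → [1, 3, 4, 6, 9, 10]
5 → replaces 6 → [1, 3, 4, 5, 9, 10]
Longest strictly increasing subsequence has length 6, so deletions = 12 − 6 = 6.

6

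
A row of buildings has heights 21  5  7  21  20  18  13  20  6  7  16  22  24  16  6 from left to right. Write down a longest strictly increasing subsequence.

5, 7, 18, 20, 22, 24

Patience tails give the LIS length; then backtrack through the dp parents:
21 → extends → [21]
5 → replaces 21 → [5]
7 → extends → [5, 7]
21 → extends → [5, 7, 21]
20 → replaces 21 → [5, 7, 20]
18 → replaces 20 → [5, 7, 18]
13 → replaces 18 → [5, 7, 13]
20 → extends → [5, 7, 13, 20]
6 → replaces 7 → [5, 6, 13, 20]
7 → replaces 13 → [5, 6, 7, 20]
16 → replaces 20 → [5, 6, 7, 16]
22 → extends → [5, 6, 7, 16, 22]
24 → extends → [5, 6, 7, 16, 22, 24]
16 → already a tail → [5, 6, 7, 16, 22, 24]
6 → already a tail → [5, 6, 7, 16, 22, 24]
Length 6; one witness is 5, 7, 18, 20, 22, 24.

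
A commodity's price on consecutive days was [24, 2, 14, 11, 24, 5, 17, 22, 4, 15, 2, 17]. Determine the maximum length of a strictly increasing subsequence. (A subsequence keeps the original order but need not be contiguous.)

4

Track the smallest tail for each achievable length (strict):
24 → extends → [24]
2 → replaces 24 → [2]
14 → extends → [2, 14]
11 → replaces 14 → [2, 11]
24 → extends → [2, 11, 24]
5 → replaces 11 → [2, 5, 24]
17 → replaces 24 → [2, 5, 17]
22 → extends → [2, 5, 17, 22]
4 → replaces 5 → [2, 4, 17, 22]
15 → replaces 17 → [2, 4, 15, 22]
2 → already a tail → [2, 4, 15, 22]
17 → replaces 22 → [2, 4, 15, 17]
Four tails, so the longest strictly increasing subsequence has length 4 (e.g. 2, 14, 17, 22).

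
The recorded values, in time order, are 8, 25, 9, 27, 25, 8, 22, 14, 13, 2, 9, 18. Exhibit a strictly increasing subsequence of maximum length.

8, 9, 14, 18

Patience tails give the LIS length; then backtrack through the dp parents:
8 → extends → [8]
25 → extends → [8, 25]
9 → replaces 25 → [8, 9]
27 → extends → [8, 9, 27]
25 → replaces 27 → [8, 9, 25]
8 → already a tail → [8, 9, 25]
22 → replaces 25 → [8, 9, 22]
14 → replaces 22 → [8, 9, 14]
13 → replaces 14 → [8, 9, 13]
2 → replaces 8 → [2, 9, 13]
9 → already a tail → [2, 9, 13]
18 → extends → [2, 9, 13, 18]
Length 4; one witness is 8, 9, 14, 18.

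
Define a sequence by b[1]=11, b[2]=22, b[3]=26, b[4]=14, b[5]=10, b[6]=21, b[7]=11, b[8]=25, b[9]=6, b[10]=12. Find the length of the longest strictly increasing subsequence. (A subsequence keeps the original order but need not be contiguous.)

Track the smallest tail for each achievable length (strict):
11 → extends → [11]
22 → extends → [11, 22]
26 → extends → [11, 22, 26]
14 → replaces 22 → [11, 14, 26]
10 → replaces 11 → [10, 14, 26]
21 → replaces 26 → [10, 14, 21]
11 → replaces 14 → [10, 11, 21]
25 → extends → [10, 11, 21, 25]
6 → replaces 10 → [6, 11, 21, 25]
12 → replaces 21 → [6, 11, 12, 25]
Four tails, so the longest strictly increasing subsequence has length 4 (e.g. 11, 14, 21, 25).

4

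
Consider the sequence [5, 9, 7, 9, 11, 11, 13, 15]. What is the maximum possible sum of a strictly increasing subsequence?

60

Let S[i] be the best sum of a strictly increasing subsequence ending at i:
i:      1  2  3  4  5  6  7  8
a[i]:   5  9  7  9 11 11 13 15
S:      5 14 12 21 32 32 45 60
Maximum is 60 (e.g. 5 + 7 + 9 + 11 + 13 + 15).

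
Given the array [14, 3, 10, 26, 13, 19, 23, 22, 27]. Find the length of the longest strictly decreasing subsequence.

Negate each value so 'decreasing' becomes 'increasing', then run patience tails on the negated sequence:
-14 → extends → [-14]
-3 → extends → [-14, -3]
-10 → replaces -3 → [-14, -10]
-26 → replaces -14 → [-26, -10]
-13 → replaces -10 → [-26, -13]
-19 → replaces -13 → [-26, -19]
-23 → replaces -19 → [-26, -23]
-22 → extends → [-26, -23, -22]
-27 → replaces -26 → [-27, -23, -22]
Three tails, so the longest strictly decreasing subsequence of the original has length 3.

3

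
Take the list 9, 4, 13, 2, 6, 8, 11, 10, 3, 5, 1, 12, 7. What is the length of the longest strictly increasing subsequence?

5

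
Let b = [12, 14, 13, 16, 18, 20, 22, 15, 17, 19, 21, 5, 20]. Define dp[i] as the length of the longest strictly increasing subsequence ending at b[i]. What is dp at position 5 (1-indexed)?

4

dp[i] = 1 + max{dp[j] : j<i, b[j]<b[i]} (or 1 if no such j):
i:      1  2  3  4  5  6  7  8  9 10 11 12 13
b[i]:  12 14 13 16 18 20 22 15 17 19 21  5 20
dp:     1  2  2  3  4  5  6  3  4  5  6  1  6
At index 5 the value is 4.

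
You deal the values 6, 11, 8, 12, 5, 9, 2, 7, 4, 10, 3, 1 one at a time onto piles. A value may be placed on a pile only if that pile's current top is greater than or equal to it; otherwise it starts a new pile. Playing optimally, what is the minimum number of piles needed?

4

Place each on the leftmost legal pile:
6 → new pile 1 (tops now [6])
11 → new pile 2 (tops now [6, 11])
8 → pile 2 (tops now [6, 8])
12 → new pile 3 (tops now [6, 8, 12])
5 → pile 1 (tops now [5, 8, 12])
9 → pile 3 (tops now [5, 8, 9])
2 → pile 1 (tops now [2, 8, 9])
7 → pile 2 (tops now [2, 7, 9])
4 → pile 2 (tops now [2, 4, 9])
10 → new pile 4 (tops now [2, 4, 9, 10])
3 → pile 2 (tops now [2, 3, 9, 10])
1 → pile 1 (tops now [1, 3, 9, 10])
Four piles.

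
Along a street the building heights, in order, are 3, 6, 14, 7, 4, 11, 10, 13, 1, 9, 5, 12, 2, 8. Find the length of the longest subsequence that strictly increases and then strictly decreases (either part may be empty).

8

inc[i] = longest strictly increasing subsequence ending at i; dec[i] = longest strictly decreasing subsequence starting at i:
i:      1  2  3  4  5  6  7  8  9 10 11 12 13 14
a[i]:   3  6 14  7  4 11 10 13  1  9  5 12  2  8
inc:    1  2  3  3  2  4  4  5  1  4  3  5  2  4
dec:    2  3  6  3  2  5  4  4  1  3  2  2  1  1
Best peak at i=3 (value 14): inc=3, dec=6, length 3+6−1 = 8.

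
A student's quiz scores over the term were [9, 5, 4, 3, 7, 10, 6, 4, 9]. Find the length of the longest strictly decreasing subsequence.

Negate each value so 'decreasing' becomes 'increasing', then run patience tails on the negated sequence:
-9 → extends → [-9]
-5 → extends → [-9, -5]
-4 → extends → [-9, -5, -4]
-3 → extends → [-9, -5, -4, -3]
-7 → replaces -5 → [-9, -7, -4, -3]
-10 → replaces -9 → [-10, -7, -4, -3]
-6 → replaces -4 → [-10, -7, -6, -3]
-4 → replaces -3 → [-10, -7, -6, -4]
-9 → replaces -7 → [-10, -9, -6, -4]
Four tails, so the longest strictly decreasing subsequence of the original has length 4.

4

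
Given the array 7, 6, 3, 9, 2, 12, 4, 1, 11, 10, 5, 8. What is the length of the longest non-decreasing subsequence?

4

Track the smallest tail for each achievable length (allowing ties):
7 → extends → [7]
6 → replaces 7 → [6]
3 → replaces 6 → [3]
9 → extends → [3, 9]
2 → replaces 3 → [2, 9]
12 → extends → [2, 9, 12]
4 → replaces 9 → [2, 4, 12]
1 → replaces 2 → [1, 4, 12]
11 → replaces 12 → [1, 4, 11]
10 → replaces 11 → [1, 4, 10]
5 → replaces 10 → [1, 4, 5]
8 → extends → [1, 4, 5, 8]
Four tails, so the longest non-decreasing subsequence has length 4 (e.g. 3, 4, 5, 8).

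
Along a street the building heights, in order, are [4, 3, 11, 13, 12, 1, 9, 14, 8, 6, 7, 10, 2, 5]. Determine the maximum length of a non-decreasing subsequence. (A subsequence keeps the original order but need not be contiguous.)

4

Track the smallest tail for each achievable length (allowing ties):
4 → extends → [4]
3 → replaces 4 → [3]
11 → extends → [3, 11]
13 → extends → [3, 11, 13]
12 → replaces 13 → [3, 11, 12]
1 → replaces 3 → [1, 11, 12]
9 → replaces 11 → [1, 9, 12]
14 → extends → [1, 9, 12, 14]
8 → replaces 9 → [1, 8, 12, 14]
6 → replaces 8 → [1, 6, 12, 14]
7 → replaces 12 → [1, 6, 7, 14]
10 → replaces 14 → [1, 6, 7, 10]
2 → replaces 6 → [1, 2, 7, 10]
5 → replaces 7 → [1, 2, 5, 10]
Four tails, so the longest non-decreasing subsequence has length 4 (e.g. 4, 11, 13, 14).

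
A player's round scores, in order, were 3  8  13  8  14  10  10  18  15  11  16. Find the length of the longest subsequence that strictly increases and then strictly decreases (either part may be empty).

7

inc[i] = longest strictly increasing subsequence ending at i; dec[i] = longest strictly decreasing subsequence starting at i:
i:      1  2  3  4  5  6  7  8  9 10 11
a[i]:   3  8 13  8 14 10 10 18 15 11 16
inc:    1  2  3  2  4  3  3  5  5  4  6
dec:    1  1  2  1  2  1  1  3  2  1  1
Best peak at i=8 (value 18): inc=5, dec=3, length 5+3−1 = 7.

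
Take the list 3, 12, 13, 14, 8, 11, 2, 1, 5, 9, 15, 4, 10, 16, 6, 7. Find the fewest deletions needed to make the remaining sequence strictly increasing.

Fewest deletions = n − (longest strictly increasing subsequence).
i:      1  2  3  4  5  6  7  8  9 10 11 12 13 14 15 16
a[i]:   3 12 13 14  8 11  2  1  5  9 15  4 10 16  6  7
dp:     1  2  3  4  2  3  1  1  2  3  5  2  4  6  3  4
max dp = 6, so deletions = 16 − 6 = 10.

10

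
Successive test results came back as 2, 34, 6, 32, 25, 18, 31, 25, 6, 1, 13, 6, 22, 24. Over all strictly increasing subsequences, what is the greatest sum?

72

Let S[i] be the best sum of a strictly increasing subsequence ending at i:
i:      1  2  3  4  5  6  7  8  9 10 11 12 13 14
a[i]:   2 34  6 32 25 18 31 25  6  1 13  6 22 24
S:      2 36  8 40 33 26 64 51  8  1 21  8 48 72
Maximum is 72 (e.g. 2 + 6 + 18 + 22 + 24).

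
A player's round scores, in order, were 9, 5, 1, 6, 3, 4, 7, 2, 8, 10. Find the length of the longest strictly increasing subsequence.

6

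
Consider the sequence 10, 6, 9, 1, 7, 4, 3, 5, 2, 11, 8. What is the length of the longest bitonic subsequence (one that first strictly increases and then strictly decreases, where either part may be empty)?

6

inc[i] = longest strictly increasing subsequence ending at i; dec[i] = longest strictly decreasing subsequence starting at i:
i:      1  2  3  4  5  6  7  8  9 10 11
a[i]:  10  6  9  1  7  4  3  5  2 11  8
inc:    1  1  2  1  2  2  2  3  2  4  4
dec:    6  4  5  1  4  3  2  2  1  2  1
Best peak at i=1 (value 10): inc=1, dec=6, length 1+6−1 = 6.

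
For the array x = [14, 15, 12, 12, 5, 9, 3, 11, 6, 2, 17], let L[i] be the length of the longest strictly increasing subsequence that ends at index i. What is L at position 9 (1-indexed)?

2

dp[i] = 1 + max{dp[j] : j<i, x[j]<x[i]} (or 1 if no such j):
i:      1  2  3  4  5  6  7  8  9 10 11
x[i]:  14 15 12 12  5  9  3 11  6  2 17
dp:     1  2  1  1  1  2  1  3  2  1  4
At index 9 the value is 2.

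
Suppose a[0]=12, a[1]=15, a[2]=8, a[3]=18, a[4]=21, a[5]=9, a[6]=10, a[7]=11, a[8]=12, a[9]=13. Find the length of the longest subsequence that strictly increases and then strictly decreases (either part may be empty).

inc[i] = longest strictly increasing subsequence ending at i; dec[i] = longest strictly decreasing subsequence starting at i:
i:      0  1  2  3  4  5  6  7  8  9
a[i]:  12 15  8 18 21  9 10 11 12 13
inc:    1  2  1  3  4  2  3  4  5  6
dec:    2  2  1  2  2  1  1  1  1  1
Best peak at i=9 (value 13): inc=6, dec=1, length 6+1−1 = 6.

6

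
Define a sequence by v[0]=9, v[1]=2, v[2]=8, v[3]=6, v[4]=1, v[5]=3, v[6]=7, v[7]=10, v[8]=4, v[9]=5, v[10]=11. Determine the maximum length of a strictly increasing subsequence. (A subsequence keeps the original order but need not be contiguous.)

5

Let dp[i] be the length of the longest such subsequence ending at index i:
i:      0  1  2  3  4  5  6  7  8  9 10
v[i]:   9  2  8  6  1  3  7 10  4  5 11
dp:     1  1  2  2  1  2  3  4  3  4  5
Maximum dp value is 5.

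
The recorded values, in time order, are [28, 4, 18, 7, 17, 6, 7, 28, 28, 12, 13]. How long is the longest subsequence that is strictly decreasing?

4

Negate each value so 'decreasing' becomes 'increasing', then run patience tails on the negated sequence:
-28 → extends → [-28]
-4 → extends → [-28, -4]
-18 → replaces -4 → [-28, -18]
-7 → extends → [-28, -18, -7]
-17 → replaces -7 → [-28, -18, -17]
-6 → extends → [-28, -18, -17, -6]
-7 → replaces -6 → [-28, -18, -17, -7]
-28 → already a tail → [-28, -18, -17, -7]
-28 → already a tail → [-28, -18, -17, -7]
-12 → replaces -7 → [-28, -18, -17, -12]
-13 → replaces -12 → [-28, -18, -17, -13]
Four tails, so the longest strictly decreasing subsequence of the original has length 4.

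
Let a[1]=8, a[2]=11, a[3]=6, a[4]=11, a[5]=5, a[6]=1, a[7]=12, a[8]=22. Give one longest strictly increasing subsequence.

Patience tails give the LIS length; then backtrack through the dp parents:
8 → extends → [8]
11 → extends → [8, 11]
6 → replaces 8 → [6, 11]
11 → already a tail → [6, 11]
5 → replaces 6 → [5, 11]
1 → replaces 5 → [1, 11]
12 → extends → [1, 11, 12]
22 → extends → [1, 11, 12, 22]
Length 4; one witness is 8, 11, 12, 22.

8, 11, 12, 22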